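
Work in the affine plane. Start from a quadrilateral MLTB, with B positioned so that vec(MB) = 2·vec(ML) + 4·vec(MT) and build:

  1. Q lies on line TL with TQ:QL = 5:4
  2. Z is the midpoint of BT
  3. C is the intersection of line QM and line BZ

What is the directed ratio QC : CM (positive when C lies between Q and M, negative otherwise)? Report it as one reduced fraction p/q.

QC:CM = -25/18

Assign M = (0, 0), L = (1, 0), T = (0, 1), B = (2, 4) — the answer is frame-independent, so this choice is without loss of generality.
1. Q lies on line TL with TQ:QL = 5:4 ⇒ Q = (5/9, 4/9)
2. Z is the midpoint of BT ⇒ Z = (1, 5/2)
3. C is the intersection of line QM and line BZ ⇒ C = (-10/7, -8/7)
C = Q + t·(M−Q) with t = 25/7, so QC:CM = t:(1−t) = 25/7:-18/7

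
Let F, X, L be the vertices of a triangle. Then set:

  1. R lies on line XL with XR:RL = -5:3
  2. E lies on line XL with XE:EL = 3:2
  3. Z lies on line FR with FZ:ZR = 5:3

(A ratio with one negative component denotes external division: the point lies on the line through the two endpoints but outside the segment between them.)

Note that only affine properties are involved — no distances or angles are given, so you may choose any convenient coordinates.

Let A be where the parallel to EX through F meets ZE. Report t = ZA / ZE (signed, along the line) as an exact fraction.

Work in coordinates with F = (0, 0), X = (1, 0), L = (0, 1).
1. R lies on line XL with XR:RL = -5:3 ⇒ R = (-3/2, 5/2)
2. E lies on line XL with XE:EL = 3:2 ⇒ E = (2/5, 3/5)
3. Z lies on line FR with FZ:ZR = 5:3 ⇒ Z = (-15/16, 25/16)
through F parallel to EX: direction (3/5, -3/5); meets ZE at A = (-19/6, 19/6)
A = Z + t·(E−Z) with t = -5/3

t = -5/3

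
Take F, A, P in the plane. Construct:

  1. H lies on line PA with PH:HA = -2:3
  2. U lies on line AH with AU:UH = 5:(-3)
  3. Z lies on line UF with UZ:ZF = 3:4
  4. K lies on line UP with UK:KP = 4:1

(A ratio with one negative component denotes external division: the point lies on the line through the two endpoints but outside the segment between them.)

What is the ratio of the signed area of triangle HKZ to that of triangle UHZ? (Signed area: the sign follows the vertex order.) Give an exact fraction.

Work in coordinates with F = (0, 0), A = (1, 0), P = (0, 1).
1. H lies on line PA with PH:HA = -2:3 ⇒ H = (-2, 3)
2. U lies on line AH with AU:UH = 5:(-3) ⇒ U = (-13/2, 15/2)
3. Z lies on line UF with UZ:ZF = 3:4 ⇒ Z = (-26/7, 30/7)
4. K lies on line UP with UK:KP = 4:1 ⇒ K = (-13/10, 23/10)
2·[HKZ] = -3/10, 2·[UHZ] = -27/14
[HKZ]:[UHZ] = -3/10:-27/14 = 7/45

[HKZ]:[UHZ] = 7/45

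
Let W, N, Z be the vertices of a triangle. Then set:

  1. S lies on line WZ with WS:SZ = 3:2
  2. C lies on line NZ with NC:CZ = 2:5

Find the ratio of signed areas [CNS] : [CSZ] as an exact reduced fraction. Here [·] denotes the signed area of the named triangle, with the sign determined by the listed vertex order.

[CNS]:[CSZ] = 2/5

Assign W = (0, 0), N = (1, 0), Z = (0, 1) — the answer is frame-independent, so this choice is without loss of generality.
1. S lies on line WZ with WS:SZ = 3:2 ⇒ S = (0, 3/5)
2. C lies on line NZ with NC:CZ = 2:5 ⇒ C = (5/7, 2/7)
2·[CNS] = -4/35, 2·[CSZ] = -2/7
[CNS]:[CSZ] = -4/35:-2/7 = 2/5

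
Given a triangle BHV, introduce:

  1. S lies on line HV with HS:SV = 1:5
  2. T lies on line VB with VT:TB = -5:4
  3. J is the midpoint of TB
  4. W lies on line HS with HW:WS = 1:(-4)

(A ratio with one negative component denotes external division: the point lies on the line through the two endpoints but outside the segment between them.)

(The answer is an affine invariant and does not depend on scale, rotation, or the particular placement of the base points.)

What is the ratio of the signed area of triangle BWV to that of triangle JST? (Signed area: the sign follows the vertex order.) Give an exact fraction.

Work in coordinates with B = (0, 0), H = (1, 0), V = (0, 1).
1. S lies on line HV with HS:SV = 1:5 ⇒ S = (5/6, 1/6)
2. T lies on line VB with VT:TB = -5:4 ⇒ T = (0, -4)
3. J is the midpoint of TB ⇒ J = (0, -2)
4. W lies on line HS with HW:WS = 1:(-4) ⇒ W = (19/18, -1/18)
2·[BWV] = 19/18, 2·[JST] = -5/3
[BWV]:[JST] = 19/18:-5/3 = -19/30

[BWV]:[JST] = -19/30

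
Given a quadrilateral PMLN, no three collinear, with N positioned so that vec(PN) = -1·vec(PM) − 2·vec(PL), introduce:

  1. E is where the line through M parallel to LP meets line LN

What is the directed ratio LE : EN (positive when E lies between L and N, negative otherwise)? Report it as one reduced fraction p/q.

LE:EN = -1/2

Assign P = (0, 0), M = (1, 0), L = (0, 1), N = (-1, -2) — the answer is frame-independent, so this choice is without loss of generality.
1. E is where the line through M parallel to LP meets line LN ⇒ E = (1, 4)
E = L + t·(N−L) with t = -1, so LE:EN = t:(1−t) = -1:2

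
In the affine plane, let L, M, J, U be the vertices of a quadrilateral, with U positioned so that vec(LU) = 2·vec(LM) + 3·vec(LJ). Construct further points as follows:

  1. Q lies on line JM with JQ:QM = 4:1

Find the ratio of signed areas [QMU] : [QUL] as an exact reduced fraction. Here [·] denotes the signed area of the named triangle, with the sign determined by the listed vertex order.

Work in coordinates with L = (0, 0), M = (1, 0), J = (0, 1), U = (2, 3).
1. Q lies on line JM with JQ:QM = 4:1 ⇒ Q = (4/5, 1/5)
2·[QMU] = 4/5, 2·[QUL] = 2
[QMU]:[QUL] = 4/5:2 = 2/5

[QMU]:[QUL] = 2/5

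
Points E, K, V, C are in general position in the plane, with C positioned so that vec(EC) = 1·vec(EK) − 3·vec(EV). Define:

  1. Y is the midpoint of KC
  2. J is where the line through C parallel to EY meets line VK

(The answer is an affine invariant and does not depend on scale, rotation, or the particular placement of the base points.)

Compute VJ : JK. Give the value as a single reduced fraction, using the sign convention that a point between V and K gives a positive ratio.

Assign E = (0, 0), K = (1, 0), V = (0, 1), C = (1, -3) — the answer is frame-independent, so this choice is without loss of generality.
1. Y is the midpoint of KC ⇒ Y = (1, -3/2)
2. J is where the line through C parallel to EY meets line VK ⇒ J = (-5, 6)
J = V + t·(K−V) with t = -5, so VJ:JK = t:(1−t) = -5:6

VJ:JK = -5/6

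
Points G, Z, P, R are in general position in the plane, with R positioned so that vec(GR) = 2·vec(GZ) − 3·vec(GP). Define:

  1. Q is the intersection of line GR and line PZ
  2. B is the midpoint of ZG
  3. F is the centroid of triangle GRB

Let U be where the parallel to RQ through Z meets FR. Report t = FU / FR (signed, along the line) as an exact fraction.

Work in coordinates with G = (0, 0), Z = (1, 0), P = (0, 1), R = (2, -3).
1. Q is the intersection of line GR and line PZ ⇒ Q = (-2, 3)
2. B is the midpoint of ZG ⇒ B = (1/2, 0)
3. F is the centroid of triangle GRB ⇒ F = (5/6, -1)
through Z parallel to RQ: direction (-4, 6); meets FR at U = (-5, 9)
U = F + t·(R−F) with t = -5

t = -5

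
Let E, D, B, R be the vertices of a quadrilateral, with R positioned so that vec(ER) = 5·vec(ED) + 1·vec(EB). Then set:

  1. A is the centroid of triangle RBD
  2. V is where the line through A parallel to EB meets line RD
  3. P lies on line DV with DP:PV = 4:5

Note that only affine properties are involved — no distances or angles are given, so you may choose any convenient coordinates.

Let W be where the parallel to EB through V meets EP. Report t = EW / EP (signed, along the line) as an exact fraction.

Work in coordinates with E = (0, 0), D = (1, 0), B = (0, 1), R = (5, 1).
1. A is the centroid of triangle RBD ⇒ A = (2, 2/3)
2. V is where the line through A parallel to EB meets line RD ⇒ V = (2, 1/4)
3. P lies on line DV with DP:PV = 4:5 ⇒ P = (13/9, 1/9)
through V parallel to EB: direction (0, 1); meets EP at W = (2, 2/13)
W = E + t·(P−E) with t = 18/13

t = 18/13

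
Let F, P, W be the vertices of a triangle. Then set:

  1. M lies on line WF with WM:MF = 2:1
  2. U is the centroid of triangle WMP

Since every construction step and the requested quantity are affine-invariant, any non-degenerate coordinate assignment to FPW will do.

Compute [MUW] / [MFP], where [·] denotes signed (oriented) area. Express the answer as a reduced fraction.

Assign F = (0, 0), P = (1, 0), W = (0, 1) — the answer is frame-independent, so this choice is without loss of generality.
1. M lies on line WF with WM:MF = 2:1 ⇒ M = (0, 1/3)
2. U is the centroid of triangle WMP ⇒ U = (1/3, 4/9)
2·[MUW] = 2/9, 2·[MFP] = 1/3
[MUW]:[MFP] = 2/9:1/3 = 2/3

[MUW]:[MFP] = 2/3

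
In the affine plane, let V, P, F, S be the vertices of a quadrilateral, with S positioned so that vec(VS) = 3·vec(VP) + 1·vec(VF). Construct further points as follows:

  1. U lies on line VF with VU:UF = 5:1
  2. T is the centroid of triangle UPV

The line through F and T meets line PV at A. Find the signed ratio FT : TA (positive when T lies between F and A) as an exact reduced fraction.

Assign V = (0, 0), P = (1, 0), F = (0, 1), S = (3, 1) — the answer is frame-independent, so this choice is without loss of generality.
1. U lies on line VF with VU:UF = 5:1 ⇒ U = (0, 5/6)
2. T is the centroid of triangle UPV ⇒ T = (1/3, 5/18)
line FT meets PV at A = (6/13, 0)
T = F + t·(A−F) with t = 13/18, so FT:TA = 13/18:5/18

FT:TA = 13/5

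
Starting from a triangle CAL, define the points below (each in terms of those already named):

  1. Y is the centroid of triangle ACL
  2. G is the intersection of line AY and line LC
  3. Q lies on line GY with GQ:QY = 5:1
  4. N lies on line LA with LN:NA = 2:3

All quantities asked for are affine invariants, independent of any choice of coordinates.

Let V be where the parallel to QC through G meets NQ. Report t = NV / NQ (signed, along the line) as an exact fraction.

Work in coordinates with C = (0, 0), A = (1, 0), L = (0, 1).
1. Y is the centroid of triangle ACL ⇒ Y = (1/3, 1/3)
2. G is the intersection of line AY and line LC ⇒ G = (0, 1/2)
3. Q lies on line GY with GQ:QY = 5:1 ⇒ Q = (5/18, 13/36)
4. N lies on line LA with LN:NA = 2:3 ⇒ N = (2/5, 3/5)
through G parallel to QC: direction (-5/18, -13/36); meets NQ at V = (25/24, 89/48)
V = N + t·(Q−N) with t = -21/4

t = -21/4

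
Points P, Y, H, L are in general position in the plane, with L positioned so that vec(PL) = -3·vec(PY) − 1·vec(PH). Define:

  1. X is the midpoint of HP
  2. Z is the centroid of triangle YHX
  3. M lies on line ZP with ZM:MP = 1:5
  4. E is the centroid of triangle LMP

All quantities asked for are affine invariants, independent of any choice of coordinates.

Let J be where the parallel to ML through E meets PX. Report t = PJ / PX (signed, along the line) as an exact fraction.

Assign P = (0, 0), Y = (1, 0), H = (0, 1), L = (-3, -1) — the answer is frame-independent, so this choice is without loss of generality.
1. X is the midpoint of HP ⇒ X = (0, 1/2)
2. Z is the centroid of triangle YHX ⇒ Z = (1/3, 1/2)
3. M lies on line ZP with ZM:MP = 1:5 ⇒ M = (5/18, 5/12)
4. E is the centroid of triangle LMP ⇒ E = (-49/54, -7/36)
through E parallel to ML: direction (-59/18, -17/12); meets PX at J = (0, 35/177)
J = P + t·(X−P) with t = 70/177

t = 70/177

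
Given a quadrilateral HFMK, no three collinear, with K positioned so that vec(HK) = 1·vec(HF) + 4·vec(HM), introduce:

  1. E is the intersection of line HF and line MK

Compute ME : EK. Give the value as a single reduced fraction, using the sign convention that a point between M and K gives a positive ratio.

Set H = (0, 0), F = (1, 0), M = (0, 1), K = (1, 4); any affine frame gives the same invariant.
1. E is the intersection of line HF and line MK ⇒ E = (-1/3, 0)
E = M + t·(K−M) with t = -1/3, so ME:EK = t:(1−t) = -1/3:4/3

ME:EK = -1/4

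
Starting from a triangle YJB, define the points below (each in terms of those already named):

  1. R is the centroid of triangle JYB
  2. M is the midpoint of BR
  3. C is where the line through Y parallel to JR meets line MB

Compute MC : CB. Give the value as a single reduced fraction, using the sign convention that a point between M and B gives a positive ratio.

MC:CB = -3/4

Assign Y = (0, 0), J = (1, 0), B = (0, 1) — the answer is frame-independent, so this choice is without loss of generality.
1. R is the centroid of triangle JYB ⇒ R = (1/3, 1/3)
2. M is the midpoint of BR ⇒ M = (1/6, 2/3)
3. C is where the line through Y parallel to JR meets line MB ⇒ C = (2/3, -1/3)
C = M + t·(B−M) with t = -3, so MC:CB = t:(1−t) = -3:4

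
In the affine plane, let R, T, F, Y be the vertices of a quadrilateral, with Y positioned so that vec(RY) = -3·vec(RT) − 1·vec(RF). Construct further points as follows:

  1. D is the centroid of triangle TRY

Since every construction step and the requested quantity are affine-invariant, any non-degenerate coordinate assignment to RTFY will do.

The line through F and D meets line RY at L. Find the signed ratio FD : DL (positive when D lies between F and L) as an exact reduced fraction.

Choose coordinates R = (0, 0), T = (1, 0), F = (0, 1), Y = (-3, -1).
1. D is the centroid of triangle TRY ⇒ D = (-2/3, -1/3)
line FD meets RY at L = (-3/5, -1/5)
D = F + t·(L−F) with t = 10/9, so FD:DL = 10/9:-1/9

FD:DL = -10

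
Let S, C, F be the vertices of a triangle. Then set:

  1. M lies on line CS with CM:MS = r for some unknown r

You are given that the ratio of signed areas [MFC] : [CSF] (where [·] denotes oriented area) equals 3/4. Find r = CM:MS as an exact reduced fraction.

Work in coordinates with S = (0, 0), C = (1, 0), F = (0, 1).
1. With CM:MS = r, write λ = r/(r+1) so M = C + λ·(S−C); M is affine-linear in λ
Every point depending on M is an affine combination of M and λ-independent points, so each such coordinate is linear in λ; the λ² term in each signed area is a multiple of (S−C)×(S−C) = 0, so 2·[MFC] and 2·[CSF] are each linear in λ. Evaluating at λ=0 and λ=1:
  2·[MFC] = −λ,   2·[CSF] = -1
So [MFC]:[CSF] = (−λ) / (-1). Setting this equal to 3/4:
  −λ = 3/4·(-1)  ⇒  λ = 3/4
Then r = λ/(1−λ) = (3/4)/(1/4) = 3. Check: with r = 3, M = (1/4, 0) and [MFC]:[CSF] = 3/4 as required.

r = 3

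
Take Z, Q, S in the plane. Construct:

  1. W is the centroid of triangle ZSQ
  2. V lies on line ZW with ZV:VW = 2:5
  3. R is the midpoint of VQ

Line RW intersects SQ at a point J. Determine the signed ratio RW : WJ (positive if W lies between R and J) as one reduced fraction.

RW:WJ = 3/14

Choose coordinates Z = (0, 0), Q = (1, 0), S = (0, 1).
1. W is the centroid of triangle ZSQ ⇒ W = (1/3, 1/3)
2. V lies on line ZW with ZV:VW = 2:5 ⇒ V = (2/21, 2/21)
3. R is the midpoint of VQ ⇒ R = (23/42, 1/21)
line RW meets SQ at J = (-2/3, 5/3)
W = R + t·(J−R) with t = 3/17, so RW:WJ = 3/17:14/17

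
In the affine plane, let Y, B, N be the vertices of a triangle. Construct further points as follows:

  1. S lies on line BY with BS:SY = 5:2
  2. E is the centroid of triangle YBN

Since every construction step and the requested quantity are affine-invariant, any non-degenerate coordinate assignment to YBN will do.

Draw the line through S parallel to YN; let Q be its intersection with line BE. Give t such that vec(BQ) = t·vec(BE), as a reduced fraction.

Assign Y = (0, 0), B = (1, 0), N = (0, 1) — the answer is frame-independent, so this choice is without loss of generality.
1. S lies on line BY with BS:SY = 5:2 ⇒ S = (2/7, 0)
2. E is the centroid of triangle YBN ⇒ E = (1/3, 1/3)
through S parallel to YN: direction (0, 1); meets BE at Q = (2/7, 5/14)
Q = B + t·(E−B) with t = 15/14

t = 15/14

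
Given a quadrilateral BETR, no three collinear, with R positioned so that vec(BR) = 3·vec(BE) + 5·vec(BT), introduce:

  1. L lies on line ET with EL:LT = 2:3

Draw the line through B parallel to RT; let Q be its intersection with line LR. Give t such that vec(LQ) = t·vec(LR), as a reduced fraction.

Set B = (0, 0), E = (1, 0), T = (0, 1), R = (3, 5); any affine frame gives the same invariant.
1. L lies on line ET with EL:LT = 2:3 ⇒ L = (3/5, 2/5)
through B parallel to RT: direction (-3, -4); meets LR at Q = (9/7, 12/7)
Q = L + t·(R−L) with t = 2/7

t = 2/7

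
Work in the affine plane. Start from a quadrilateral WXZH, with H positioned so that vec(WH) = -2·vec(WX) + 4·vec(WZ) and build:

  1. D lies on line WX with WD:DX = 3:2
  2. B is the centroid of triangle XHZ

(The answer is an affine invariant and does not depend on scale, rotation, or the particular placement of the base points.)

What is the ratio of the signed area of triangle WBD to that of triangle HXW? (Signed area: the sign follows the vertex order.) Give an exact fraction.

Choose coordinates W = (0, 0), X = (1, 0), Z = (0, 1), H = (-2, 4).
1. D lies on line WX with WD:DX = 3:2 ⇒ D = (3/5, 0)
2. B is the centroid of triangle XHZ ⇒ B = (-1/3, 5/3)
2·[WBD] = -1, 2·[HXW] = -4
[WBD]:[HXW] = -1:-4 = 1/4

[WBD]:[HXW] = 1/4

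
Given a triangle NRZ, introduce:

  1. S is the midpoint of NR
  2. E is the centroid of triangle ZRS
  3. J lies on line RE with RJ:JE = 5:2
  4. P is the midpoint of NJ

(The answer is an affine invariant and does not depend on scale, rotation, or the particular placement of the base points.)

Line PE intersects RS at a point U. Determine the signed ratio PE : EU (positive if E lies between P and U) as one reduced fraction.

Work in coordinates with N = (0, 0), R = (1, 0), Z = (0, 1).
1. S is the midpoint of NR ⇒ S = (1/2, 0)
2. E is the centroid of triangle ZRS ⇒ E = (1/2, 1/3)
3. J lies on line RE with RJ:JE = 5:2 ⇒ J = (9/14, 5/21)
4. P is the midpoint of NJ ⇒ P = (9/28, 5/42)
line PE meets RS at U = (2/9, 0)
E = P + t·(U−P) with t = -9/5, so PE:EU = -9/5:14/5

PE:EU = -9/14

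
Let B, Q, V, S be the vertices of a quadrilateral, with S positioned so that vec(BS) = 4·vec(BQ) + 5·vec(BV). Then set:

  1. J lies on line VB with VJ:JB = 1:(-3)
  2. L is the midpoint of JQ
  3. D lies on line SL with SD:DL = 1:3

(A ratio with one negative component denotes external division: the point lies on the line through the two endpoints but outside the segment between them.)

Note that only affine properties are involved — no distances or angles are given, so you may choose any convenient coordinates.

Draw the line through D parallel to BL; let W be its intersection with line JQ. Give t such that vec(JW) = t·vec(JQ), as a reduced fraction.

Set B = (0, 0), Q = (1, 0), V = (0, 1), S = (4, 5); any affine frame gives the same invariant.
1. J lies on line VB with VJ:JB = 1:(-3) ⇒ J = (0, 3/2)
2. L is the midpoint of JQ ⇒ L = (1/2, 3/4)
3. D lies on line SL with SD:DL = 1:3 ⇒ D = (25/8, 63/16)
through D parallel to BL: direction (1/2, 3/4); meets JQ at W = (3/4, 3/8)
W = J + t·(Q−J) with t = 3/4

t = 3/4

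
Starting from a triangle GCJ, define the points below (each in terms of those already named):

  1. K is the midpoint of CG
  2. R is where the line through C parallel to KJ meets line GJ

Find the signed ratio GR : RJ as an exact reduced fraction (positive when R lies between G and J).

Assign G = (0, 0), C = (1, 0), J = (0, 1) — the answer is frame-independent, so this choice is without loss of generality.
1. K is the midpoint of CG ⇒ K = (1/2, 0)
2. R is where the line through C parallel to KJ meets line GJ ⇒ R = (0, 2)
R = G + t·(J−G) with t = 2, so GR:RJ = t:(1−t) = 2:-1

GR:RJ = -2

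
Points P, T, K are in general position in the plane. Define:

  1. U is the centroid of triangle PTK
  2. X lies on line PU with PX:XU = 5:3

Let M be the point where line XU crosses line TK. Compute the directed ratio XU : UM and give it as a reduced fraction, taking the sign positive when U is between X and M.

XU:UM = 3/4

Work in coordinates with P = (0, 0), T = (1, 0), K = (0, 1).
1. U is the centroid of triangle PTK ⇒ U = (1/3, 1/3)
2. X lies on line PU with PX:XU = 5:3 ⇒ X = (5/24, 5/24)
line XU meets TK at M = (1/2, 1/2)
U = X + t·(M−X) with t = 3/7, so XU:UM = 3/7:4/7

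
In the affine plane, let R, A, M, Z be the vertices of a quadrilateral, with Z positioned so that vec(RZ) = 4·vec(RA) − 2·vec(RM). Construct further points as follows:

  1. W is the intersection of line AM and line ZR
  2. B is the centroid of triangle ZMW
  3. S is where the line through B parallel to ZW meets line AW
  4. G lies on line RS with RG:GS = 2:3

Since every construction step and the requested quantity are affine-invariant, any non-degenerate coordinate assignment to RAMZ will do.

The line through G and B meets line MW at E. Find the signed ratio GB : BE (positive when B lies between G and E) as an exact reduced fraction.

Choose coordinates R = (0, 0), A = (1, 0), M = (0, 1), Z = (4, -2).
1. W is the intersection of line AM and line ZR ⇒ W = (2, -1)
2. B is the centroid of triangle ZMW ⇒ B = (2, -2/3)
3. S is where the line through B parallel to ZW meets line AW ⇒ S = (4/3, -1/3)
4. G lies on line RS with RG:GS = 2:3 ⇒ G = (8/15, -2/15)
line GB meets MW at E = (31/21, -10/21)
B = G + t·(E−G) with t = 14/9, so GB:BE = 14/9:-5/9

GB:BE = -14/5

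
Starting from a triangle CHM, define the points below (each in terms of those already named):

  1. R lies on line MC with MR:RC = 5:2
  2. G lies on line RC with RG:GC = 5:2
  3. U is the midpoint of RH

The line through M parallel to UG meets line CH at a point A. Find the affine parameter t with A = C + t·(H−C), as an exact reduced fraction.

Work in coordinates with C = (0, 0), H = (1, 0), M = (0, 1).
1. R lies on line MC with MR:RC = 5:2 ⇒ R = (0, 2/7)
2. G lies on line RC with RG:GC = 5:2 ⇒ G = (0, 4/49)
3. U is the midpoint of RH ⇒ U = (1/2, 1/7)
through M parallel to UG: direction (-1/2, -3/49); meets CH at A = (-49/6, 0)
A = C + t·(H−C) with t = -49/6

t = -49/6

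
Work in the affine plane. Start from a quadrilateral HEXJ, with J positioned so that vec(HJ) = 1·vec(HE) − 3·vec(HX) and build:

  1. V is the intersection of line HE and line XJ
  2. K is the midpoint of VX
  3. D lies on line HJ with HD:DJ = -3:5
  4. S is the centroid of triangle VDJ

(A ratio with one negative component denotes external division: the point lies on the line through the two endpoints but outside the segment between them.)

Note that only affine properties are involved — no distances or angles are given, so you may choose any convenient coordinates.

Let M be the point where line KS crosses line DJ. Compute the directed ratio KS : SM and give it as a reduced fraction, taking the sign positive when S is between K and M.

Choose coordinates H = (0, 0), E = (1, 0), X = (0, 1), J = (1, -3).
1. V is the intersection of line HE and line XJ ⇒ V = (1/4, 0)
2. K is the midpoint of VX ⇒ K = (1/8, 1/2)
3. D lies on line HJ with HD:DJ = -3:5 ⇒ D = (-3/2, 9/2)
4. S is the centroid of triangle VDJ ⇒ S = (-1/12, 1/2)
line KS meets DJ at M = (-1/6, 1/2)
S = K + t·(M−K) with t = 5/7, so KS:SM = 5/7:2/7

KS:SM = 5/2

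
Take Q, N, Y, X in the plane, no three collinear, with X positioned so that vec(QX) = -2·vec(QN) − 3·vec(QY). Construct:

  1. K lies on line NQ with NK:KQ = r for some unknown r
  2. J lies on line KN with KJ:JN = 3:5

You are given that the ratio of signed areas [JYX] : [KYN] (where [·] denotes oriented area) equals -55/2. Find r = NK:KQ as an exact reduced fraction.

Choose coordinates Q = (0, 0), N = (1, 0), Y = (0, 1), X = (-2, -3).
1. With NK:KQ = r, write λ = r/(r+1) so K = N + λ·(Q−N); K is affine-linear in λ
2. J lies on line KN with KJ:JN = 3:5 ⇒ J is an affine combination of earlier points and hence also affine-linear in λ
Every point depending on K is an affine combination of K and λ-independent points, so each such coordinate is linear in λ; the λ² term in each signed area is a multiple of (Q−N)×(Q−N) = 0, so 2·[JYX] and 2·[KYN] are each linear in λ. Evaluating at λ=0 and λ=1:
  2·[JYX] = -5/2·λ + 6,   2·[KYN] = −λ
So [JYX]:[KYN] = (-5/2·λ + 6) / (−λ). Setting this equal to -55/2:
  -5/2·λ + 6 = -55/2·(−λ)  ⇒  λ = 1/5
Then r = λ/(1−λ) = (1/5)/(4/5) = 1/4. Check: with r = 1/4, K = (4/5, 0) and [JYX]:[KYN] = -55/2 as required.

r = 1/4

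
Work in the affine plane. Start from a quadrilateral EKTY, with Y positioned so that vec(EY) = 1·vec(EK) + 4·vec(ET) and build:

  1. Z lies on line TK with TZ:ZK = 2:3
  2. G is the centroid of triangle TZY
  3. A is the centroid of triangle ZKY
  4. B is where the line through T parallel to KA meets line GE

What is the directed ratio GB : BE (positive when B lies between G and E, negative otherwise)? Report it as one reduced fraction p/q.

GB:BE = 40/9

Work in coordinates with E = (0, 0), K = (1, 0), T = (0, 1), Y = (1, 4).
1. Z lies on line TK with TZ:ZK = 2:3 ⇒ Z = (2/5, 3/5)
2. G is the centroid of triangle TZY ⇒ G = (7/15, 28/15)
3. A is the centroid of triangle ZKY ⇒ A = (4/5, 23/15)
4. B is where the line through T parallel to KA meets line GE ⇒ B = (3/35, 12/35)
B = G + t·(E−G) with t = 40/49, so GB:BE = t:(1−t) = 40/49:9/49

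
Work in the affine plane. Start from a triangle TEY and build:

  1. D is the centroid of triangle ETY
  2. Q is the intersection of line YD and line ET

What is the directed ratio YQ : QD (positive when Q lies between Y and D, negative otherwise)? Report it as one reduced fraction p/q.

YQ:QD = -3

Assign T = (0, 0), E = (1, 0), Y = (0, 1) — the answer is frame-independent, so this choice is without loss of generality.
1. D is the centroid of triangle ETY ⇒ D = (1/3, 1/3)
2. Q is the intersection of line YD and line ET ⇒ Q = (1/2, 0)
Q = Y + t·(D−Y) with t = 3/2, so YQ:QD = t:(1−t) = 3/2:-1/2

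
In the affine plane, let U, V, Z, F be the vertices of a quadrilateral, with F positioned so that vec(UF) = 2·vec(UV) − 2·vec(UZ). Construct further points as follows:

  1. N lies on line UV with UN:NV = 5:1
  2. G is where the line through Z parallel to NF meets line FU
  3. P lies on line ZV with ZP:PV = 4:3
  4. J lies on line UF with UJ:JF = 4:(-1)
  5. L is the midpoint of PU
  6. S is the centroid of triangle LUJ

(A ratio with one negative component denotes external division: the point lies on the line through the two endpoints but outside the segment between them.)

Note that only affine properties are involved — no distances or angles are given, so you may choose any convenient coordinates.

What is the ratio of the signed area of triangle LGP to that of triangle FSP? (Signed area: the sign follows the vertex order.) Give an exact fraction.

[LGP]:[FSP] = -9/10

Assign U = (0, 0), V = (1, 0), Z = (0, 1), F = (2, -2) — the answer is frame-independent, so this choice is without loss of generality.
1. N lies on line UV with UN:NV = 5:1 ⇒ N = (5/6, 0)
2. G is where the line through Z parallel to NF meets line FU ⇒ G = (7/5, -7/5)
3. P lies on line ZV with ZP:PV = 4:3 ⇒ P = (4/7, 3/7)
4. J lies on line UF with UJ:JF = 4:(-1) ⇒ J = (8/3, -8/3)
5. L is the midpoint of PU ⇒ L = (2/7, 3/14)
6. S is the centroid of triangle LUJ ⇒ S = (62/63, -103/126)
2·[LGP] = 7/10, 2·[FSP] = -7/9
[LGP]:[FSP] = 7/10:-7/9 = -9/10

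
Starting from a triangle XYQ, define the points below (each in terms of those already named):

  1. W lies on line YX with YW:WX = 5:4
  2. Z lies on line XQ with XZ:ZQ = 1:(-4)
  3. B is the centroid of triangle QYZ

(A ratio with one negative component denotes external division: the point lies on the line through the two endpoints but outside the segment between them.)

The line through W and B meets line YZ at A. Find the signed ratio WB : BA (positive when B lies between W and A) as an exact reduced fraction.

WB:BA = -7/12

Set X = (0, 0), Y = (1, 0), Q = (0, 1); any affine frame gives the same invariant.
1. W lies on line YX with YW:WX = 5:4 ⇒ W = (4/9, 0)
2. Z lies on line XQ with XZ:ZQ = 1:(-4) ⇒ Z = (0, -1/3)
3. B is the centroid of triangle QYZ ⇒ B = (1/3, 2/9)
line WB meets YZ at A = (11/21, -10/63)
B = W + t·(A−W) with t = -7/5, so WB:BA = -7/5:12/5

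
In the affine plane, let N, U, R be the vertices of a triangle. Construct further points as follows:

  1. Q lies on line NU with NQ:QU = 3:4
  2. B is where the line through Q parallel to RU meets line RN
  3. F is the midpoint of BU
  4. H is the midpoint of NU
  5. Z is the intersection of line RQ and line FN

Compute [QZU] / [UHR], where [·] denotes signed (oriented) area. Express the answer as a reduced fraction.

Set N = (0, 0), U = (1, 0), R = (0, 1); any affine frame gives the same invariant.
1. Q lies on line NU with NQ:QU = 3:4 ⇒ Q = (3/7, 0)
2. B is where the line through Q parallel to RU meets line RN ⇒ B = (0, 3/7)
3. F is the midpoint of BU ⇒ F = (1/2, 3/14)
4. H is the midpoint of NU ⇒ H = (1/2, 0)
5. Z is the intersection of line RQ and line FN ⇒ Z = (21/58, 9/58)
2·[QZU] = -18/203, 2·[UHR] = -1/2
[QZU]:[UHR] = -18/203:-1/2 = 36/203

[QZU]:[UHR] = 36/203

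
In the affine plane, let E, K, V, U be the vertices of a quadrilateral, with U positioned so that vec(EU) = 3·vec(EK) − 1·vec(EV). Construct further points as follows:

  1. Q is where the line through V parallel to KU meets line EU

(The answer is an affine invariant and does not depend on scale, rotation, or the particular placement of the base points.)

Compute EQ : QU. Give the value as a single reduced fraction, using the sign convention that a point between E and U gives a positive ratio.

Set E = (0, 0), K = (1, 0), V = (0, 1), U = (3, -1); any affine frame gives the same invariant.
1. Q is where the line through V parallel to KU meets line EU ⇒ Q = (6, -2)
Q = E + t·(U−E) with t = 2, so EQ:QU = t:(1−t) = 2:-1

EQ:QU = -2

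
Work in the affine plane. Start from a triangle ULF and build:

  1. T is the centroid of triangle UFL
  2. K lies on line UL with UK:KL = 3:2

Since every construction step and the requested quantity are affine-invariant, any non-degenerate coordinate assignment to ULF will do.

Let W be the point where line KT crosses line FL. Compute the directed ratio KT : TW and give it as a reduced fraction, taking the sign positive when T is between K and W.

KT:TW = 1/5

Choose coordinates U = (0, 0), L = (1, 0), F = (0, 1).
1. T is the centroid of triangle UFL ⇒ T = (1/3, 1/3)
2. K lies on line UL with UK:KL = 3:2 ⇒ K = (3/5, 0)
line KT meets FL at W = (-1, 2)
T = K + t·(W−K) with t = 1/6, so KT:TW = 1/6:5/6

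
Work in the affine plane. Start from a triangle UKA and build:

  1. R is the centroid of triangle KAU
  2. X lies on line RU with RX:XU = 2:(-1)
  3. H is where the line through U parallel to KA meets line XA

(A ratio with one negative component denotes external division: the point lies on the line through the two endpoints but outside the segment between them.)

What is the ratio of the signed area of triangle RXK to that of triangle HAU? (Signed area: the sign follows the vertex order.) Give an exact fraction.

Work in coordinates with U = (0, 0), K = (1, 0), A = (0, 1).
1. R is the centroid of triangle KAU ⇒ R = (1/3, 1/3)
2. X lies on line RU with RX:XU = 2:(-1) ⇒ X = (-1/3, -1/3)
3. H is where the line through U parallel to KA meets line XA ⇒ H = (-1/5, 1/5)
2·[RXK] = 2/3, 2·[HAU] = -1/5
[RXK]:[HAU] = 2/3:-1/5 = -10/3

[RXK]:[HAU] = -10/3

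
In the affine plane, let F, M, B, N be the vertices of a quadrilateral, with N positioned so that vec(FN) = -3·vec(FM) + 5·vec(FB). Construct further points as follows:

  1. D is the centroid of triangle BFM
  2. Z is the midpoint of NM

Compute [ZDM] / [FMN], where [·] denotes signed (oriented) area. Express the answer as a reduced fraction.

[ZDM]:[FMN] = 1/5

Choose coordinates F = (0, 0), M = (1, 0), B = (0, 1), N = (-3, 5).
1. D is the centroid of triangle BFM ⇒ D = (1/3, 1/3)
2. Z is the midpoint of NM ⇒ Z = (-1, 5/2)
2·[ZDM] = 1, 2·[FMN] = 5
[ZDM]:[FMN] = 1:5 = 1/5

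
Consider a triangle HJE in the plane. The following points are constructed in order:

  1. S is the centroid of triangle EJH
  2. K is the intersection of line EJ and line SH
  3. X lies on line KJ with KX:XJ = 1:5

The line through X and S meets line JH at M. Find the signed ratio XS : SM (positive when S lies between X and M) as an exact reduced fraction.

Set H = (0, 0), J = (1, 0), E = (0, 1); any affine frame gives the same invariant.
1. S is the centroid of triangle EJH ⇒ S = (1/3, 1/3)
2. K is the intersection of line EJ and line SH ⇒ K = (1/2, 1/2)
3. X lies on line KJ with KX:XJ = 1:5 ⇒ X = (7/12, 5/12)
line XS meets JH at M = (-2/3, 0)
S = X + t·(M−X) with t = 1/5, so XS:SM = 1/5:4/5

XS:SM = 1/4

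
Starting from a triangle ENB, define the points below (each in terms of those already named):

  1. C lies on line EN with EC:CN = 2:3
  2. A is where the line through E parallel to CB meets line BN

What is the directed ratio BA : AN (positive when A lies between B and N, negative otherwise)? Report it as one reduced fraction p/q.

BA:AN = -2/5

Choose coordinates E = (0, 0), N = (1, 0), B = (0, 1).
1. C lies on line EN with EC:CN = 2:3 ⇒ C = (2/5, 0)
2. A is where the line through E parallel to CB meets line BN ⇒ A = (-2/3, 5/3)
A = B + t·(N−B) with t = -2/3, so BA:AN = t:(1−t) = -2/3:5/3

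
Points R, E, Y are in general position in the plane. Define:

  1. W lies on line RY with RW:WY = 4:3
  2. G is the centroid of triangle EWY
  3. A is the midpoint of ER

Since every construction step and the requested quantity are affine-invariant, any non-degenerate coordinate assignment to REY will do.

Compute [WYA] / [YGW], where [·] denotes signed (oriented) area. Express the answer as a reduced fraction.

Choose coordinates R = (0, 0), E = (1, 0), Y = (0, 1).
1. W lies on line RY with RW:WY = 4:3 ⇒ W = (0, 4/7)
2. G is the centroid of triangle EWY ⇒ G = (1/3, 11/21)
3. A is the midpoint of ER ⇒ A = (1/2, 0)
2·[WYA] = -3/14, 2·[YGW] = -1/7
[WYA]:[YGW] = -3/14:-1/7 = 3/2

[WYA]:[YGW] = 3/2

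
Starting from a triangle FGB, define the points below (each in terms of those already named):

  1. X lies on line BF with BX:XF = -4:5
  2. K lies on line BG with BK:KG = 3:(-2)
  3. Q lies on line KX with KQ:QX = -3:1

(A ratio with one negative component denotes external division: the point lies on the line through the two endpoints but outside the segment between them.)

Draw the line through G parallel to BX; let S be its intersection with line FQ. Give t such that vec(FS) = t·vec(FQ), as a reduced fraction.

Work in coordinates with F = (0, 0), G = (1, 0), B = (0, 1).
1. X lies on line BF with BX:XF = -4:5 ⇒ X = (0, 5)
2. K lies on line BG with BK:KG = 3:(-2) ⇒ K = (3, -2)
3. Q lies on line KX with KQ:QX = -3:1 ⇒ Q = (-3/2, 17/2)
through G parallel to BX: direction (0, 4); meets FQ at S = (1, -17/3)
S = F + t·(Q−F) with t = -2/3

t = -2/3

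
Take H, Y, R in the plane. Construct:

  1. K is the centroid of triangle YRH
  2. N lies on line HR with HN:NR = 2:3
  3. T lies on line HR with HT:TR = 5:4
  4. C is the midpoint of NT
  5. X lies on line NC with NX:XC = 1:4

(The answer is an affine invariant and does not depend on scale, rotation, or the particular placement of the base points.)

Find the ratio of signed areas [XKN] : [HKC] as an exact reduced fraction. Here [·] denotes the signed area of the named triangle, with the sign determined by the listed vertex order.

Work in coordinates with H = (0, 0), Y = (1, 0), R = (0, 1).
1. K is the centroid of triangle YRH ⇒ K = (1/3, 1/3)
2. N lies on line HR with HN:NR = 2:3 ⇒ N = (0, 2/5)
3. T lies on line HR with HT:TR = 5:4 ⇒ T = (0, 5/9)
4. C is the midpoint of NT ⇒ C = (0, 43/90)
5. X lies on line NC with NX:XC = 1:4 ⇒ X = (0, 187/450)
2·[XKN] = -7/1350, 2·[HKC] = 43/270
[XKN]:[HKC] = -7/1350:43/270 = -7/215

[XKN]:[HKC] = -7/215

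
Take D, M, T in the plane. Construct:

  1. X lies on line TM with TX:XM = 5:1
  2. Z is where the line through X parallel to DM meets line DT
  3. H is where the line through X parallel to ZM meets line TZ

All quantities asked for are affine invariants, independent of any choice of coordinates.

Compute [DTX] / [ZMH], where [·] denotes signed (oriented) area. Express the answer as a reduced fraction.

[DTX]:[ZMH] = -6

Work in coordinates with D = (0, 0), M = (1, 0), T = (0, 1).
1. X lies on line TM with TX:XM = 5:1 ⇒ X = (5/6, 1/6)
2. Z is where the line through X parallel to DM meets line DT ⇒ Z = (0, 1/6)
3. H is where the line through X parallel to ZM meets line TZ ⇒ H = (0, 11/36)
2·[DTX] = -5/6, 2·[ZMH] = 5/36
[DTX]:[ZMH] = -5/6:5/36 = -6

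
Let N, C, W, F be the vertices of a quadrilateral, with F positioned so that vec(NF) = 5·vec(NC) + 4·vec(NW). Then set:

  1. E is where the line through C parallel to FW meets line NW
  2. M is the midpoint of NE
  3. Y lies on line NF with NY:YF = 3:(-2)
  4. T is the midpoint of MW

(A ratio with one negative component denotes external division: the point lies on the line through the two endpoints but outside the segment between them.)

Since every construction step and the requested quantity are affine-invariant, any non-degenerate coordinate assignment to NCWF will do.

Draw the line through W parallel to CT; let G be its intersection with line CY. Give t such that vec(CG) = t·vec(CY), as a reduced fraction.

t = 1/26

Assign N = (0, 0), C = (1, 0), W = (0, 1), F = (5, 4) — the answer is frame-independent, so this choice is without loss of generality.
1. E is where the line through C parallel to FW meets line NW ⇒ E = (0, -3/5)
2. M is the midpoint of NE ⇒ M = (0, -3/10)
3. Y lies on line NF with NY:YF = 3:(-2) ⇒ Y = (15, 12)
4. T is the midpoint of MW ⇒ T = (0, 7/20)
through W parallel to CT: direction (-1, 7/20); meets CY at G = (20/13, 6/13)
G = C + t·(Y−C) with t = 1/26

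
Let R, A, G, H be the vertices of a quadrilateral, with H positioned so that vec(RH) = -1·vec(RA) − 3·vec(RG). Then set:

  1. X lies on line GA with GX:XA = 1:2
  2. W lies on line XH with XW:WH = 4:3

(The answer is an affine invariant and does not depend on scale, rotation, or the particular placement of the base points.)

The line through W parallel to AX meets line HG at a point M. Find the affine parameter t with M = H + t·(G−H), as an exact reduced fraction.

t = 3/7

Assign R = (0, 0), A = (1, 0), G = (0, 1), H = (-1, -3) — the answer is frame-independent, so this choice is without loss of generality.
1. X lies on line GA with GX:XA = 1:2 ⇒ X = (1/3, 2/3)
2. W lies on line XH with XW:WH = 4:3 ⇒ W = (-3/7, -10/7)
through W parallel to AX: direction (-2/3, 2/3); meets HG at M = (-4/7, -9/7)
M = H + t·(G−H) with t = 3/7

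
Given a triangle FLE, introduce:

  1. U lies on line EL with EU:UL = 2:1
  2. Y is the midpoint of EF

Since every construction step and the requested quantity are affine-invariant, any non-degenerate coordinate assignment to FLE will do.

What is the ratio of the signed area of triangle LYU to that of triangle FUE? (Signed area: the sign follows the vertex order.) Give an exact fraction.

[LYU]:[FUE] = -1/4

Choose coordinates F = (0, 0), L = (1, 0), E = (0, 1).
1. U lies on line EL with EU:UL = 2:1 ⇒ U = (2/3, 1/3)
2. Y is the midpoint of EF ⇒ Y = (0, 1/2)
2·[LYU] = -1/6, 2·[FUE] = 2/3
[LYU]:[FUE] = -1/6:2/3 = -1/4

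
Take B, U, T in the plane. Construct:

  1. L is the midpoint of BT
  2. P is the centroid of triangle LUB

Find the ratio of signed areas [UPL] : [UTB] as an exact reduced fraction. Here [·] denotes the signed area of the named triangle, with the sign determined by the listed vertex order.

[UPL]:[UTB] = -1/6

Choose coordinates B = (0, 0), U = (1, 0), T = (0, 1).
1. L is the midpoint of BT ⇒ L = (0, 1/2)
2. P is the centroid of triangle LUB ⇒ P = (1/3, 1/6)
2·[UPL] = -1/6, 2·[UTB] = 1
[UPL]:[UTB] = -1/6:1 = -1/6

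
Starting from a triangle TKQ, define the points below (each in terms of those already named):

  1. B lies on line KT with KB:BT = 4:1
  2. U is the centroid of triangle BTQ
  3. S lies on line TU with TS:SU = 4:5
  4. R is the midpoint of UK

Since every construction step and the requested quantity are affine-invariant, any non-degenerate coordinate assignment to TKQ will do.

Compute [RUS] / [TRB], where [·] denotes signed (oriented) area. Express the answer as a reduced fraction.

Choose coordinates T = (0, 0), K = (1, 0), Q = (0, 1).
1. B lies on line KT with KB:BT = 4:1 ⇒ B = (1/5, 0)
2. U is the centroid of triangle BTQ ⇒ U = (1/15, 1/3)
3. S lies on line TU with TS:SU = 4:5 ⇒ S = (4/135, 4/27)
4. R is the midpoint of UK ⇒ R = (8/15, 1/6)
2·[RUS] = 5/54, 2·[TRB] = -1/30
[RUS]:[TRB] = 5/54:-1/30 = -25/9

[RUS]:[TRB] = -25/9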